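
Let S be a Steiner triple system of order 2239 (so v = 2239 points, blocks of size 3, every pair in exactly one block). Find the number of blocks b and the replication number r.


An STS(v) is a 2-(v, 3, 1) BIBD: block size k = 3, λ = 1.
Replication: r(k − 1) = λ(v − 1) ⇒ r·2 = 2239 − 1 = 2238 ⇒ r = 1119.
Block count: b = v(v − 1)/6 = 2239·2238/6 = 5010882/6 = 835147.
(Check via bk = vr: 835147·3 = 2505441 = 2239·1119 = 2505441 ✓.)

r = 1119, b = 835147.


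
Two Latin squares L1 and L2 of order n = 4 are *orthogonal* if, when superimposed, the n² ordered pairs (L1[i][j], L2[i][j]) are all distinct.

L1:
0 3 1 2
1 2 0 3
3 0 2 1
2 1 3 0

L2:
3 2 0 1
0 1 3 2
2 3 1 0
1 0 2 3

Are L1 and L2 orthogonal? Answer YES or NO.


Form the n² = 16 superimposed pairs (L1[i][j], L2[i][j]), row by row (rows and columns indexed from 0):
row 0: (0,3) (3,2) (1,0) (2,1)
row 1: (1,0) (2,1) (0,3) (3,2)
row 2: (3,2) (0,3) (2,1) (1,0)
row 3: (2,1) (1,0) (3,2) (0,3)
Orthogonality requires all 16 pairs distinct.
But the pair (1,0) repeats: cell (0,2) has L1 = 1, L2 = 0, and cell (1,0) has L1 = 1, L2 = 0.
A repeated pair means some other pair never occurs (only 4 distinct pairs out of 16), so the squares are not orthogonal.
Conclusion: NO.

NO


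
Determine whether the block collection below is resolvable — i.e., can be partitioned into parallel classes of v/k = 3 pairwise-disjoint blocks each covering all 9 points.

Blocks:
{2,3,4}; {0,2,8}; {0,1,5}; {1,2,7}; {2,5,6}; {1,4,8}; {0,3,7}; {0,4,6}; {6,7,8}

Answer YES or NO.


v = 9, block size k = 3, number of blocks = 9.
For resolvability, blocks must partition into parallel classes of size v/k = 3.
Total blocks must therefore be a multiple of 3: 9 = 3·3 + 0 ⇒ divisible ✓.
Consider block {0,2,8}. It intersects every other block in the collection, so no parallel class of size 3 can contain it.
Since every block must belong to some parallel class in a resolution, the collection cannot be partitioned into parallel classes.
Resolvable? NO.

NO


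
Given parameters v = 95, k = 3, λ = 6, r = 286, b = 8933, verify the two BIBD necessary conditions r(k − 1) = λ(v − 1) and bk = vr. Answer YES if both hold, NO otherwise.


Condition (i): r(k − 1) = 286·2 = 572; λ(v − 1) = 6·94 = 564. Match? NO.
Condition (ii): bk = 8933·3 = 26799; vr = 95·286 = 27170. Match? NO.
Both conditions hold? NO.

NO


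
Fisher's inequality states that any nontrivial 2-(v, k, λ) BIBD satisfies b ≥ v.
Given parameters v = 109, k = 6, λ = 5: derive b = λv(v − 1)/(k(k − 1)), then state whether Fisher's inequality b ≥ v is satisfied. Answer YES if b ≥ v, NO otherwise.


r = λ(v − 1)/(k − 1) = 5·108/5 = 108.
b = vr/k = 109·108/6 = 1962.
Fisher's inequality: b ≥ v ⇔ 1962 ≥ 109? YES.

YES


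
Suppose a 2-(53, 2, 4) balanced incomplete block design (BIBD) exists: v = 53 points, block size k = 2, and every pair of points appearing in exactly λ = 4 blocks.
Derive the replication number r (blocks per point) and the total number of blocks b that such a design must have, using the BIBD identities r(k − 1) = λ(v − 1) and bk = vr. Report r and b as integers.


Any 2-(v, k, λ) BIBD satisfies two necessary conditions:
  (i)  Each point sits in r blocks, and counting incidences through any fixed point gives r(k − 1) = λ(v − 1), so r = λ(v − 1)/(k − 1).
  (ii) Total incidences bk = vr, so b = vr/k.
Step 1: r = λ(v − 1)/(k − 1) = 4·(53 − 1)/(2 − 1) = 4·52/1 = 208/1 = 208.
Step 2: b = vr/k = 53·208/2 = 11024/2 = 5512.
Check integrality: r = 208 ∈ Z ✓, b = 5512 ∈ Z ✓.
(These identities are necessary conditions: they determine r and b for any design with these parameters, but do not by themselves prove that one exists.)

r = 208, b = 5512.


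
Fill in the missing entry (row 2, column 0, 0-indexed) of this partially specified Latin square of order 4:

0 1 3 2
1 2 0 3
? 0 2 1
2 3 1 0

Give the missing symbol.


Row 2 contains symbols [0, 1, 2] — missing [3].
Column 0 contains symbols [0, 1, 2] — missing [3].
The missing symbol must appear in both missing sets; intersection = [3].
Therefore the hidden value is 3.

Missing value = 3.


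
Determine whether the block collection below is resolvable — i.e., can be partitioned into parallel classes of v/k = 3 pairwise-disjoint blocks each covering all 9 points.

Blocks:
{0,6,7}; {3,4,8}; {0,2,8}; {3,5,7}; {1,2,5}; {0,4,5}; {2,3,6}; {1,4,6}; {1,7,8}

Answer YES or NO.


v = 9, block size k = 3, number of blocks = 9.
For resolvability, blocks must partition into parallel classes of size v/k = 3.
Total blocks must therefore be a multiple of 3: 9 = 3·3 + 0 ⇒ divisible ✓.
Greedy packing gives 3 candidate class(es). Each should be a full parallel class (size 3, covers all 9 points).
  Class 1 (3 blocks): {0,6,7}; {3,4,8}; {1,2,5}. Points covered: [0, 1, 2, 3, 4, 5, 6, 7, 8].
  Class 2 (3 blocks): {0,2,8}; {3,5,7}; {1,4,6}. Points covered: [0, 1, 2, 3, 4, 5, 6, 7, 8].
  Class 3 (3 blocks): {0,4,5}; {2,3,6}; {1,7,8}. Points covered: [0, 1, 2, 3, 4, 5, 6, 7, 8].
All classes full (size 3)? YES. All classes cover every point? YES.
Resolvable? YES.

YES


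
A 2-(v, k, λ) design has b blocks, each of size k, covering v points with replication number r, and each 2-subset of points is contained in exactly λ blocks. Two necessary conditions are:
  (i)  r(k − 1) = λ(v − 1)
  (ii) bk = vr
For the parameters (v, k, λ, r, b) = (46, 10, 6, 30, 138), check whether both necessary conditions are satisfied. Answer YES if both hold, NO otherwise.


Condition (i): r(k − 1) = 30·9 = 270; λ(v − 1) = 6·45 = 270. Match? YES.
Condition (ii): bk = 138·10 = 1380; vr = 46·30 = 1380. Match? YES.
Both conditions hold? YES.

YES


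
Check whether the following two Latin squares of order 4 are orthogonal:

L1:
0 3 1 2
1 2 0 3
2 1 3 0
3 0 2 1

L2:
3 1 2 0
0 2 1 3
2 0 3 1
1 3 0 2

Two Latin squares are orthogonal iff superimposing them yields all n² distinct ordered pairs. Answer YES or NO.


Form the n² = 16 superimposed pairs (L1[i][j], L2[i][j]), row by row (rows and columns indexed from 0):
row 0: (0,3) (3,1) (1,2) (2,0)
row 1: (1,0) (2,2) (0,1) (3,3)
row 2: (2,2) (1,0) (3,3) (0,1)
row 3: (3,1) (0,3) (2,0) (1,2)
Orthogonality requires all 16 pairs distinct.
But the pair (2,2) repeats: cell (1,1) has L1 = 2, L2 = 2, and cell (2,0) has L1 = 2, L2 = 2.
A repeated pair means some other pair never occurs (only 8 distinct pairs out of 16), so the squares are not orthogonal.
Conclusion: NO.

NO


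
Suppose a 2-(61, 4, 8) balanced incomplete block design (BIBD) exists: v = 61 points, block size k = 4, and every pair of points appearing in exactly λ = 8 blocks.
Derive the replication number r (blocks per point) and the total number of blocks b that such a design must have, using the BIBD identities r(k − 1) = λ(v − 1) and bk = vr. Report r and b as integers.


Any 2-(v, k, λ) BIBD satisfies two necessary conditions:
  (i)  Each point sits in r blocks, and counting incidences through any fixed point gives r(k − 1) = λ(v − 1), so r = λ(v − 1)/(k − 1).
  (ii) Total incidences bk = vr, so b = vr/k.
Step 1: r = λ(v − 1)/(k − 1) = 8·(61 − 1)/(4 − 1) = 8·60/3 = 480/3 = 160.
Step 2: b = vr/k = 61·160/4 = 9760/4 = 2440.
Check integrality: r = 160 ∈ Z ✓, b = 2440 ∈ Z ✓.
(These identities are necessary conditions: they determine r and b for any design with these parameters, but do not by themselves prove that one exists.)

r = 160, b = 2440.


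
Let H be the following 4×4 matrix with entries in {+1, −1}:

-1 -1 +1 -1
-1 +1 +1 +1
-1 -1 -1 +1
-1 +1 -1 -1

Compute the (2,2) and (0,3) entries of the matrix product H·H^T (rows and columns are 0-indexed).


Row 0 of H: [-1, -1, 1, -1].
Row 2 of H: [-1, -1, -1, 1].
Row 3 of H: [-1, 1, -1, -1].
(H·H^T)[2][2] = Σ_j H[2][j]·H[2][j] = (-1)² + (-1)² + (-1)² + (1)² = 1 + 1 + 1 + 1 = 4.
(H·H^T)[0][3] = Σ_j H[0][j]·H[3][j] = (-1)·(-1) + (-1)·(1) + (1)·(-1) + (-1)·(-1) = 1 + -1 + -1 + 1 = 0.
So rows 0 and 3 are orthogonal; the diagonal entry equals n = 4.

(2,2) entry = 4; (0,3) entry = 0.


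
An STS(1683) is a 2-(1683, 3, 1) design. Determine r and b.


An STS(v) is a 2-(v, 3, 1) BIBD: block size k = 3, λ = 1.
Replication: r(k − 1) = λ(v − 1) ⇒ r·2 = 1683 − 1 = 1682 ⇒ r = 841.
Block count: b = v(v − 1)/6 = 1683·1682/6 = 2830806/6 = 471801.

r = 841, b = 471801.


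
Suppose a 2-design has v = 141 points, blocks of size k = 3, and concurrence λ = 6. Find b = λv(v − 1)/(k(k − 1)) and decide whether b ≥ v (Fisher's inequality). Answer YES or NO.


b = λv(v − 1)/(k(k − 1)) = 6·141·140/(3·2) = 118440/6 = 19740.
Compare with v = 141: b ≥ v, so Fisher's inequality holds.

YES


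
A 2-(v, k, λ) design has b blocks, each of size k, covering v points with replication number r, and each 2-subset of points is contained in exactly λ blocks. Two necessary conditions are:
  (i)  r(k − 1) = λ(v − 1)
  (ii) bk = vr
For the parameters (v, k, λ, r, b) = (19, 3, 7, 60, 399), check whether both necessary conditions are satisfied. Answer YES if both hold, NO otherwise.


Condition (i): r(k − 1) = 60·2 = 120; λ(v − 1) = 7·18 = 126. Match? NO.
Condition (ii): bk = 399·3 = 1197; vr = 19·60 = 1140. Match? NO.
Both conditions hold? NO.

NO


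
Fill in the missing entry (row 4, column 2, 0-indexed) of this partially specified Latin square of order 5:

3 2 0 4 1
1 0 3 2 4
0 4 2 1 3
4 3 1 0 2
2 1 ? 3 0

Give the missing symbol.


Row 4 contains symbols [0, 1, 2, 3] — missing [4].
Column 2 contains symbols [0, 1, 2, 3] — missing [4].
The missing symbol must appear in both missing sets; intersection = [4].
Therefore the hidden value is 4.

Missing value = 4.


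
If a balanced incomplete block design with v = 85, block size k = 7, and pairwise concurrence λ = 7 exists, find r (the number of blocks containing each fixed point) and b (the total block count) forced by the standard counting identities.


Any 2-(v, k, λ) BIBD satisfies two necessary conditions:
  (i)  Each point sits in r blocks, and counting incidences through any fixed point gives r(k − 1) = λ(v − 1), so r = λ(v − 1)/(k − 1).
  (ii) Total incidences bk = vr, so b = vr/k.
Step 1: r = λ(v − 1)/(k − 1) = 7·(85 − 1)/(7 − 1) = 7·84/6 = 588/6 = 98.
Step 2: b = vr/k = 85·98/7 = 8330/7 = 1190.
Check integrality: r = 98 ∈ Z ✓, b = 1190 ∈ Z ✓.
(These identities are necessary conditions: they determine r and b for any design with these parameters, but do not by themselves prove that one exists.)

r = 98, b = 1190.


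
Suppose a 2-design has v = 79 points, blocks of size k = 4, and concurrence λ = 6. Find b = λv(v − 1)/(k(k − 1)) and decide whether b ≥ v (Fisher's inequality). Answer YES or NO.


r = λ(v − 1)/(k − 1) = 6·78/3 = 156.
b = vr/k = 79·156/4 = 3081.
Fisher's inequality: b ≥ v ⇔ 3081 ≥ 79? YES.

YES


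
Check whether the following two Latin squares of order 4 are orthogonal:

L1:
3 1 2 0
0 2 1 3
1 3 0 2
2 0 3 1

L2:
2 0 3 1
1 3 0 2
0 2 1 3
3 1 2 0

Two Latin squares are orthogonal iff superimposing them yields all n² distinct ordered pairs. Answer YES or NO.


Form the n² = 16 superimposed pairs (L1[i][j], L2[i][j]), row by row (rows and columns indexed from 0):
row 0: (3,2) (1,0) (2,3) (0,1)
row 1: (0,1) (2,3) (1,0) (3,2)
row 2: (1,0) (3,2) (0,1) (2,3)
row 3: (2,3) (0,1) (3,2) (1,0)
Orthogonality requires all 16 pairs distinct.
But the pair (0,1) repeats: cell (0,3) has L1 = 0, L2 = 1, and cell (1,0) has L1 = 0, L2 = 1.
A repeated pair means some other pair never occurs (only 4 distinct pairs out of 16), so the squares are not orthogonal.
Conclusion: NO.

NO


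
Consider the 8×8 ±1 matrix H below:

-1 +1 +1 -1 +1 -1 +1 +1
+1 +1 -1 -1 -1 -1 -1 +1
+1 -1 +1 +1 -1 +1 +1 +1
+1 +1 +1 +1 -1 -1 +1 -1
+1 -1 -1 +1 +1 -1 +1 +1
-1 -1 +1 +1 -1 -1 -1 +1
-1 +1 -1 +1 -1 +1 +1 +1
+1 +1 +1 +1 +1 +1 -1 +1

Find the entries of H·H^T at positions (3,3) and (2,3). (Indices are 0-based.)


Row 2 of H: [1, -1, 1, 1, -1, 1, 1, 1].
Row 3 of H: [1, 1, 1, 1, -1, -1, 1, -1].
(H·H^T)[3][3] = Σ_j H[3][j]·H[3][j] = (1)² + (1)² + (1)² + (1)² + (-1)² + (-1)² + (1)² + (-1)² = 1 + 1 + 1 + 1 + 1 + 1 + 1 + 1 = 8.
(H·H^T)[2][3] = Σ_j H[2][j]·H[3][j] = (1)·(1) + (-1)·(1) + (1)·(1) + (1)·(1) + (-1)·(-1) + (1)·(-1) + (1)·(1) + (1)·(-1) = 1 + -1 + 1 + 1 + 1 + -1 + 1 + -1 = 2.
Rows 2 and 3 are not orthogonal (dot product = 2 ≠ 0), so H is not a Hadamard matrix.

(3,3) entry = 8; (2,3) entry = 2.


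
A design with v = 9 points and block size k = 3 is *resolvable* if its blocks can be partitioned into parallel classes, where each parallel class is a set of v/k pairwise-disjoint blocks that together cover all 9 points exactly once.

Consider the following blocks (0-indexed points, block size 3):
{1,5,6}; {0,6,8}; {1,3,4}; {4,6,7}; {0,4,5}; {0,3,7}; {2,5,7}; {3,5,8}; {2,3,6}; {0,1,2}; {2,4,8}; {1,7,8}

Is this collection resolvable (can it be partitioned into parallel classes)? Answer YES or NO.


v = 9, block size k = 3, number of blocks = 12.
For resolvability, blocks must partition into parallel classes of size v/k = 3.
Total blocks must therefore be a multiple of 3: 12 = 3·4 + 0 ⇒ divisible ✓.
Greedy packing gives 4 candidate class(es). Each should be a full parallel class (size 3, covers all 9 points).
  Class 1 (3 blocks): {1,5,6}; {0,3,7}; {2,4,8}. Points covered: [0, 1, 2, 3, 4, 5, 6, 7, 8].
  Class 2 (3 blocks): {0,6,8}; {1,3,4}; {2,5,7}. Points covered: [0, 1, 2, 3, 4, 5, 6, 7, 8].
  Class 3 (3 blocks): {4,6,7}; {3,5,8}; {0,1,2}. Points covered: [0, 1, 2, 3, 4, 5, 6, 7, 8].
  Class 4 (3 blocks): {0,4,5}; {2,3,6}; {1,7,8}. Points covered: [0, 1, 2, 3, 4, 5, 6, 7, 8].
All classes full (size 3)? YES. All classes cover every point? YES.
Resolvable? YES.

YES


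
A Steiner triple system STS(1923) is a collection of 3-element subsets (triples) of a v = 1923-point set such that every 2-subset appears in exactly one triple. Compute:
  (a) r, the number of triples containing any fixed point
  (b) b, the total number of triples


An STS(v) is a 2-(v, 3, 1) BIBD: block size k = 3, λ = 1.
Replication: r(k − 1) = λ(v − 1) ⇒ r·2 = 1923 − 1 = 1922 ⇒ r = 961.
Block count: bk = vr ⇒ b·3 = 1923·961 = 1848003 ⇒ b = 616001.
(Check via b = v(v − 1)/6 = 1923·1922/6 = 3696006/6 = 616001.)

r = 961, b = 616001.


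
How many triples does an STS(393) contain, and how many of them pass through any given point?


An STS(v) is a 2-(v, 3, 1) BIBD: block size k = 3, λ = 1.
Replication: r(k − 1) = λ(v − 1) ⇒ r·2 = 393 − 1 = 392 ⇒ r = 196.
Block count: bk = vr ⇒ b·3 = 393·196 = 77028 ⇒ b = 25676.

r = 196, b = 25676.


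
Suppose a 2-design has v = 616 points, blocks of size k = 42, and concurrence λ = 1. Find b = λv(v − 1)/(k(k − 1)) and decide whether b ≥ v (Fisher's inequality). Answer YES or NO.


b = λv(v − 1)/(k(k − 1)) = 1·616·615/(42·41) = 378840/1722 = 220.
Compare with v = 616: b < v, so Fisher's inequality fails.

NO


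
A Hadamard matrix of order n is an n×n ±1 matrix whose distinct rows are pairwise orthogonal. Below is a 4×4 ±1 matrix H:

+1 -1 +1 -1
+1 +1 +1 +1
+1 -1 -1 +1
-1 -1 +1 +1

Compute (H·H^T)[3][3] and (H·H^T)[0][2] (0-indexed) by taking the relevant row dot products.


Row 0 of H: [1, -1, 1, -1].
Row 2 of H: [1, -1, -1, 1].
Row 3 of H: [-1, -1, 1, 1].
(H·H^T)[3][3] = Σ_j H[3][j]·H[3][j] = (-1)² + (-1)² + (1)² + (1)² = 1 + 1 + 1 + 1 = 4.
(H·H^T)[0][2] = Σ_j H[0][j]·H[2][j] = (1)·(1) + (-1)·(-1) + (1)·(-1) + (-1)·(1) = 1 + 1 + -1 + -1 = 0.
So rows 0 and 2 are orthogonal; the diagonal entry equals n = 4.

(3,3) entry = 4; (0,2) entry = 0.


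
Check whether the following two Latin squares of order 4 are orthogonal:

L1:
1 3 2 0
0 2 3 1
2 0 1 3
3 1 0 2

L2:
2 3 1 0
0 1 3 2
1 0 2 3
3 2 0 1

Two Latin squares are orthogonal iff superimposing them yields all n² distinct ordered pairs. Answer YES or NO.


Form the n² = 16 superimposed pairs (L1[i][j], L2[i][j]), row by row (rows and columns indexed from 0):
row 0: (1,2) (3,3) (2,1) (0,0)
row 1: (0,0) (2,1) (3,3) (1,2)
row 2: (2,1) (0,0) (1,2) (3,3)
row 3: (3,3) (1,2) (0,0) (2,1)
Orthogonality requires all 16 pairs distinct.
But the pair (0,0) repeats: cell (0,3) has L1 = 0, L2 = 0, and cell (1,0) has L1 = 0, L2 = 0.
A repeated pair means some other pair never occurs (only 4 distinct pairs out of 16), so the squares are not orthogonal.
Conclusion: NO.

NO


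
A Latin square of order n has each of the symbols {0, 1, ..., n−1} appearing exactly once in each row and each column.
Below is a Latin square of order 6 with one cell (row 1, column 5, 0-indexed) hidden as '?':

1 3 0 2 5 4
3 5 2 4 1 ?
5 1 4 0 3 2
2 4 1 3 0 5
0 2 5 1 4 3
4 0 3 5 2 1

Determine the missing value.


Row 1 contains symbols [1, 2, 3, 4, 5] — missing [0].
Column 5 contains symbols [1, 2, 3, 4, 5] — missing [0].
The missing symbol must appear in both missing sets; intersection = [0].
Therefore the hidden value is 0.

Missing value = 0.


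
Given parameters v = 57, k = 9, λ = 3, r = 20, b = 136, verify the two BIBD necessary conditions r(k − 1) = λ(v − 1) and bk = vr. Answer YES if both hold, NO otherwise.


Condition (i): r(k − 1) = 20·8 = 160; λ(v − 1) = 3·56 = 168. Match? NO.
Condition (ii): bk = 136·9 = 1224; vr = 57·20 = 1140. Match? NO.
Both conditions hold? NO.

NO


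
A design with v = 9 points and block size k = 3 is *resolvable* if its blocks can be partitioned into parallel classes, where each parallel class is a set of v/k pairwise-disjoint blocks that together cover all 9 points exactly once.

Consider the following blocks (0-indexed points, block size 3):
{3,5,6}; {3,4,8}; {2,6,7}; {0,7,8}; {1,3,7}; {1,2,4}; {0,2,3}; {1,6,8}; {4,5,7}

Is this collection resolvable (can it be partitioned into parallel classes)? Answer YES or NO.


v = 9, block size k = 3, number of blocks = 9.
For resolvability, blocks must partition into parallel classes of size v/k = 3.
Total blocks must therefore be a multiple of 3: 9 = 3·3 + 0 ⇒ divisible ✓.
Consider block {3,4,8}. The only other block(s) in the collection disjoint from it are {2,6,7} — just 1 block(s). Any parallel class containing {3,4,8} would need 2 other blocks each disjoint from it, so no parallel class of size 3 can contain {3,4,8}.
Since every block must belong to some parallel class in a resolution, the collection cannot be partitioned into parallel classes.
Resolvable? NO.

NO


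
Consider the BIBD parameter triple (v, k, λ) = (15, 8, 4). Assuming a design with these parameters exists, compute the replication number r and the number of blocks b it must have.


Any 2-(v, k, λ) BIBD satisfies two necessary conditions:
  (i)  Each point sits in r blocks, and counting incidences through any fixed point gives r(k − 1) = λ(v − 1), so r = λ(v − 1)/(k − 1).
  (ii) Total incidences bk = vr, so b = vr/k.
Step 1: r = λ(v − 1)/(k − 1) = 4·(15 − 1)/(8 − 1) = 4·14/7 = 56/7 = 8.
Step 2: b = vr/k = 15·8/8 = 120/8 = 15.
Check integrality: r = 8 ∈ Z ✓, b = 15 ∈ Z ✓.
(These identities are necessary conditions: they determine r and b for any design with these parameters, but do not by themselves prove that one exists.)

r = 8, b = 15.


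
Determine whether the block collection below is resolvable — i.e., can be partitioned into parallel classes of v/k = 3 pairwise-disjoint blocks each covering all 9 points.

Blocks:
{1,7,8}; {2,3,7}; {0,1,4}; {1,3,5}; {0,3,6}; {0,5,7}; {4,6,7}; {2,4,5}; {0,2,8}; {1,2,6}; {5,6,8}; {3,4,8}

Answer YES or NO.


v = 9, block size k = 3, number of blocks = 12.
For resolvability, blocks must partition into parallel classes of size v/k = 3.
Total blocks must therefore be a multiple of 3: 12 = 3·4 + 0 ⇒ divisible ✓.
Greedy packing gives 4 candidate class(es). Each should be a full parallel class (size 3, covers all 9 points).
  Class 1 (3 blocks): {1,7,8}; {0,3,6}; {2,4,5}. Points covered: [0, 1, 2, 3, 4, 5, 6, 7, 8].
  Class 2 (3 blocks): {2,3,7}; {0,1,4}; {5,6,8}. Points covered: [0, 1, 2, 3, 4, 5, 6, 7, 8].
  Class 3 (3 blocks): {1,3,5}; {4,6,7}; {0,2,8}. Points covered: [0, 1, 2, 3, 4, 5, 6, 7, 8].
  Class 4 (3 blocks): {0,5,7}; {1,2,6}; {3,4,8}. Points covered: [0, 1, 2, 3, 4, 5, 6, 7, 8].
All classes full (size 3)? YES. All classes cover every point? YES.
Resolvable? YES.

YES


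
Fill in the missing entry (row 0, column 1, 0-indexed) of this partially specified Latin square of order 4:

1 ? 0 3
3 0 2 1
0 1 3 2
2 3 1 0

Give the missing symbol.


Row 0 contains symbols [0, 1, 3] — missing [2].
Column 1 contains symbols [0, 1, 3] — missing [2].
The missing symbol must appear in both missing sets; intersection = [2].
Therefore the hidden value is 2.

Missing value = 2.


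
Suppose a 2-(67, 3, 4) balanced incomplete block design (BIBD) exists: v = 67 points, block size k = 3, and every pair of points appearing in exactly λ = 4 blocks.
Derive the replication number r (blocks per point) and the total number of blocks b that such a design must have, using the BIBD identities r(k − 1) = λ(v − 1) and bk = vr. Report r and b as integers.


Any 2-(v, k, λ) BIBD satisfies two necessary conditions:
  (i)  Each point sits in r blocks, and counting incidences through any fixed point gives r(k − 1) = λ(v − 1), so r = λ(v − 1)/(k − 1).
  (ii) Total incidences bk = vr, so b = vr/k.
Step 1: r = λ(v − 1)/(k − 1) = 4·(67 − 1)/(3 − 1) = 4·66/2 = 264/2 = 132.
Step 2: b = vr/k = 67·132/3 = 8844/3 = 2948.
Check integrality: r = 132 ∈ Z ✓, b = 2948 ∈ Z ✓.
(These identities are necessary conditions: they determine r and b for any design with these parameters, but do not by themselves prove that one exists.)

r = 132, b = 2948.


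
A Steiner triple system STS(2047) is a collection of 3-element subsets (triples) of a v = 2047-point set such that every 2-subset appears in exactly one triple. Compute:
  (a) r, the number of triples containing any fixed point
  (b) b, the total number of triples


An STS(v) is a 2-(v, 3, 1) BIBD: block size k = 3, λ = 1.
Replication: r(k − 1) = λ(v − 1) ⇒ r·2 = 2047 − 1 = 2046 ⇒ r = 1023.
Block count: bk = vr ⇒ b·3 = 2047·1023 = 2094081 ⇒ b = 698027.

r = 1023, b = 698027.


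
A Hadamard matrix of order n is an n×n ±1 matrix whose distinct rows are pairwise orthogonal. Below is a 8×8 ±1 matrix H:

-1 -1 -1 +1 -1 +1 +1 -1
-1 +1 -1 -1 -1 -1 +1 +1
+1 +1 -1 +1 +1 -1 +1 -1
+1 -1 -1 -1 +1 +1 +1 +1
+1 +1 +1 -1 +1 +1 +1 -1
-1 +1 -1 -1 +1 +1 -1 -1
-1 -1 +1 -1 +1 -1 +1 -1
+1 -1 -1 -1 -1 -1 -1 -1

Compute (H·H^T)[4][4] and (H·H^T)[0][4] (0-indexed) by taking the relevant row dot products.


Row 0 of H: [-1, -1, -1, 1, -1, 1, 1, -1].
Row 4 of H: [1, 1, 1, -1, 1, 1, 1, -1].
(H·H^T)[4][4] = Σ_j H[4][j]·H[4][j] = (1)² + (1)² + (1)² + (-1)² + (1)² + (1)² + (1)² + (-1)² = 1 + 1 + 1 + 1 + 1 + 1 + 1 + 1 = 8.
(H·H^T)[0][4] = Σ_j H[0][j]·H[4][j] = (-1)·(1) + (-1)·(1) + (-1)·(1) + (1)·(-1) + (-1)·(1) + (1)·(1) + (1)·(1) + (-1)·(-1) = -1 + -1 + -1 + -1 + -1 + 1 + 1 + 1 = -2.
Rows 0 and 4 are not orthogonal (dot product = -2 ≠ 0), so H is not a Hadamard matrix.

(4,4) entry = 8; (0,4) entry = -2.


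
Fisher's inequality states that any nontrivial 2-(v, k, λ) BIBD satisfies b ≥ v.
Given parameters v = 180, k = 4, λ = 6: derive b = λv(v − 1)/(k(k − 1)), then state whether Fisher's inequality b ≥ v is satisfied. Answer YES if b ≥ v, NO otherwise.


b = λv(v − 1)/(k(k − 1)) = 6·180·179/(4·3) = 193320/12 = 16110.
Compare with v = 180: b ≥ v, so Fisher's inequality holds.

YES


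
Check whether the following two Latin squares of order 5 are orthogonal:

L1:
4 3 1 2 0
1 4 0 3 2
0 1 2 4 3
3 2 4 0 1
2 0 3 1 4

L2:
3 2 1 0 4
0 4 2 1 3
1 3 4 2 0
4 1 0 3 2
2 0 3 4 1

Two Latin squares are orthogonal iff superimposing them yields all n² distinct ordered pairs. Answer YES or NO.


Form the n² = 25 superimposed pairs (L1[i][j], L2[i][j]), row by row (rows and columns indexed from 0):
row 0: (4,3) (3,2) (1,1) (2,0) (0,4)
row 1: (1,0) (4,4) (0,2) (3,1) (2,3)
row 2: (0,1) (1,3) (2,4) (4,2) (3,0)
row 3: (3,4) (2,1) (4,0) (0,3) (1,2)
row 4: (2,2) (0,0) (3,3) (1,4) (4,1)
Orthogonality requires all 25 pairs distinct.
Check by first coordinate: for each symbol s of L1, list the L2 entries in the n cells where L1 = s; they must all differ.
  L1 = 0: L2 entries (in reading order) 4, 2, 1, 3, 0 — all 5 distinct ✓
  L1 = 1: L2 entries (in reading order) 1, 0, 3, 2, 4 — all 5 distinct ✓
  L1 = 2: L2 entries (in reading order) 0, 3, 4, 1, 2 — all 5 distinct ✓
  L1 = 3: L2 entries (in reading order) 2, 1, 0, 4, 3 — all 5 distinct ✓
  L1 = 4: L2 entries (in reading order) 3, 4, 2, 0, 1 — all 5 distinct ✓
Every symbol of L1 meets every symbol of L2 exactly once, so all 25 pairs are distinct (25 of 25).
Conclusion: YES.

YES


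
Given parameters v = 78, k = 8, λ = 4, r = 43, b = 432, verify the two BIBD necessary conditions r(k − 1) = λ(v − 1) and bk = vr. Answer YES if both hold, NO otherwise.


Condition (i): r(k − 1) = 43·7 = 301; λ(v − 1) = 4·77 = 308. Match? NO.
Condition (ii): bk = 432·8 = 3456; vr = 78·43 = 3354. Match? NO.
Both conditions hold? NO.

NO


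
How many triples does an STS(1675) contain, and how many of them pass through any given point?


An STS(v) is a 2-(v, 3, 1) BIBD: block size k = 3, λ = 1.
Replication: r(k − 1) = λ(v − 1) ⇒ r·2 = 1675 − 1 = 1674 ⇒ r = 837.
Block count: b = v(v − 1)/6 = 1675·1674/6 = 2803950/6 = 467325.

r = 837, b = 467325.


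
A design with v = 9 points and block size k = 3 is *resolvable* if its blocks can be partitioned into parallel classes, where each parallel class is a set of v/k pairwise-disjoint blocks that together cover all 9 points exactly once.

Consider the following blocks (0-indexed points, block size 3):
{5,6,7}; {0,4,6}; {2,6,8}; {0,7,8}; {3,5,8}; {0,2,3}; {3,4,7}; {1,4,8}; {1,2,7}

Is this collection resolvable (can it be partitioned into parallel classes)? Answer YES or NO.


v = 9, block size k = 3, number of blocks = 9.
For resolvability, blocks must partition into parallel classes of size v/k = 3.
Total blocks must therefore be a multiple of 3: 9 = 3·3 + 0 ⇒ divisible ✓.
Consider block {2,6,8}. The only other block(s) in the collection disjoint from it are {3,4,7} — just 1 block(s). Any parallel class containing {2,6,8} would need 2 other blocks each disjoint from it, so no parallel class of size 3 can contain {2,6,8}.
Since every block must belong to some parallel class in a resolution, the collection cannot be partitioned into parallel classes.
Resolvable? NO.

NO


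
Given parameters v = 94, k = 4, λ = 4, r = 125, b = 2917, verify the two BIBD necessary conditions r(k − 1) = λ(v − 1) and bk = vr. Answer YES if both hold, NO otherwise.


Condition (i): r(k − 1) = 125·3 = 375; λ(v − 1) = 4·93 = 372. Match? NO.
Condition (ii): bk = 2917·4 = 11668; vr = 94·125 = 11750. Match? NO.
Both conditions hold? NO.

NO


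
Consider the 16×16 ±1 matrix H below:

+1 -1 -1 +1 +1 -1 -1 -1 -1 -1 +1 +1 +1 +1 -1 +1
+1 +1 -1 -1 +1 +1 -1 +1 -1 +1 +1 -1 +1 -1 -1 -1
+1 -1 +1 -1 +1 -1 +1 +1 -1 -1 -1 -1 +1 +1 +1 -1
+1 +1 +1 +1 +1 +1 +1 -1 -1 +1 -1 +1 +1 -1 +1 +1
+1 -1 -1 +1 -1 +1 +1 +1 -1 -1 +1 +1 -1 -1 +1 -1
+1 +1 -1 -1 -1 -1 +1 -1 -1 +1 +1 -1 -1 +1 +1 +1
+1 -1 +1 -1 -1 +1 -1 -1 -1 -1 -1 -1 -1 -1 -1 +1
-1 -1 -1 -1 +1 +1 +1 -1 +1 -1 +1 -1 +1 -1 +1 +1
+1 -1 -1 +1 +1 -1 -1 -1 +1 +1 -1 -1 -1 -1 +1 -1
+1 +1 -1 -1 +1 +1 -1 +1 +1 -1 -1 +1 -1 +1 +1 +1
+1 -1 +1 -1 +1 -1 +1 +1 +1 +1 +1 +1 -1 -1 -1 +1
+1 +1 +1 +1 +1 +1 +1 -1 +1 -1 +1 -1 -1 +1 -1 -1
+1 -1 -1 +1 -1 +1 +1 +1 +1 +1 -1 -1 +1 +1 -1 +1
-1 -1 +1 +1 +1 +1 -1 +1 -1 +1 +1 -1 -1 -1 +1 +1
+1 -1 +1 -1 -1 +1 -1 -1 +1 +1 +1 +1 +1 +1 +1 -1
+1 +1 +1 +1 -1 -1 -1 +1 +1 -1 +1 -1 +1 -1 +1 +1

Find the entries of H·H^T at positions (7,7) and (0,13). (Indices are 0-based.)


Row 0 of H: [1, -1, -1, 1, 1, -1, -1, -1, -1, -1, 1, 1, 1, 1, -1, 1].
Row 7 of H: [-1, -1, -1, -1, 1, 1, 1, -1, 1, -1, 1, -1, 1, -1, 1, 1].
Row 13 of H: [-1, -1, 1, 1, 1, 1, -1, 1, -1, 1, 1, -1, -1, -1, 1, 1].
(H·H^T)[7][7] = Σ_j H[7][j]·H[7][j] = (-1)² + (-1)² + (-1)² + (-1)² + (1)² + (1)² + (1)² + (-1)² + (1)² + (-1)² + (1)² + (-1)² + (1)² + (-1)² + (1)² + (1)² = 1 + 1 + 1 + 1 + 1 + 1 + 1 + 1 + 1 + 1 + 1 + 1 + 1 + 1 + 1 + 1 = 16.
(H·H^T)[0][13] = Σ_j H[0][j]·H[13][j] = (1)·(-1) + (-1)·(-1) + (-1)·(1) + (1)·(1) + (1)·(1) + (-1)·(1) + (-1)·(-1) + (-1)·(1) + (-1)·(-1) + (-1)·(1) + (1)·(1) + (1)·(-1) + (1)·(-1) + (1)·(-1) + (-1)·(1) + (1)·(1) = -1 + 1 + -1 + 1 + 1 + -1 + 1 + -1 + 1 + -1 + 1 + -1 + -1 + -1 + -1 + 1 = -2.
Rows 0 and 13 are not orthogonal (dot product = -2 ≠ 0), so H is not a Hadamard matrix.

(7,7) entry = 16; (0,13) entry = -2.


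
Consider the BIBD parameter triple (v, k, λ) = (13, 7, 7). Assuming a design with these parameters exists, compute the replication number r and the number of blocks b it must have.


Any 2-(v, k, λ) BIBD satisfies two necessary conditions:
  (i)  Each point sits in r blocks, and counting incidences through any fixed point gives r(k − 1) = λ(v − 1), so r = λ(v − 1)/(k − 1).
  (ii) Total incidences bk = vr, so b = vr/k.
Step 1: r = λ(v − 1)/(k − 1) = 7·(13 − 1)/(7 − 1) = 7·12/6 = 84/6 = 14.
Step 2: b = vr/k = 13·14/7 = 182/7 = 26.
Check integrality: r = 14 ∈ Z ✓, b = 26 ∈ Z ✓.
(These identities are necessary conditions: they determine r and b for any design with these parameters, but do not by themselves prove that one exists.)

r = 14, b = 26.


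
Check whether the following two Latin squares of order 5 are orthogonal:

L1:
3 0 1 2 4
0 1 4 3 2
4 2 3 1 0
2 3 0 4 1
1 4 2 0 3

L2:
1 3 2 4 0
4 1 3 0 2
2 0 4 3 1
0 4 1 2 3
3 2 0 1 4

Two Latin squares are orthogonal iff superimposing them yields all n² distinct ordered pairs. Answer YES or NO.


Form the n² = 25 superimposed pairs (L1[i][j], L2[i][j]), row by row (rows and columns indexed from 0):
row 0: (3,1) (0,3) (1,2) (2,4) (4,0)
row 1: (0,4) (1,1) (4,3) (3,0) (2,2)
row 2: (4,2) (2,0) (3,4) (1,3) (0,1)
row 3: (2,0) (3,4) (0,1) (4,2) (1,3)
row 4: (1,3) (4,2) (2,0) (0,1) (3,4)
Orthogonality requires all 25 pairs distinct.
But the pair (2,0) repeats: cell (2,1) has L1 = 2, L2 = 0, and cell (3,0) has L1 = 2, L2 = 0.
A repeated pair means some other pair never occurs (only 15 distinct pairs out of 25), so the squares are not orthogonal.
Conclusion: NO.

NO


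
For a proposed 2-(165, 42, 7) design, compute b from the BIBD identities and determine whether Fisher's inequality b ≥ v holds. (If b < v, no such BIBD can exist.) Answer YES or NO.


b = λv(v − 1)/(k(k − 1)) = 7·165·164/(42·41) = 189420/1722 = 110.
Compare with v = 165: b < v, so Fisher's inequality fails.

NO


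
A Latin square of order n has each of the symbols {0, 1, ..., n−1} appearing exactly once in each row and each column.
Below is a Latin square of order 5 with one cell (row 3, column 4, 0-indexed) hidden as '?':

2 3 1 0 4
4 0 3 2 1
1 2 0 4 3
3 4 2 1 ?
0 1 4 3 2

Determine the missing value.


Row 3 contains symbols [1, 2, 3, 4] — missing [0].
Column 4 contains symbols [1, 2, 3, 4] — missing [0].
The missing symbol must appear in both missing sets; intersection = [0].
Therefore the hidden value is 0.

Missing value = 0.


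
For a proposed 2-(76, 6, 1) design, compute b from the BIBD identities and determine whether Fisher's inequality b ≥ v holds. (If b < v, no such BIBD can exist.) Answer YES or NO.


r = λ(v − 1)/(k − 1) = 1·75/5 = 15.
b = vr/k = 76·15/6 = 190.
Fisher's inequality: b ≥ v ⇔ 190 ≥ 76? YES.

YES


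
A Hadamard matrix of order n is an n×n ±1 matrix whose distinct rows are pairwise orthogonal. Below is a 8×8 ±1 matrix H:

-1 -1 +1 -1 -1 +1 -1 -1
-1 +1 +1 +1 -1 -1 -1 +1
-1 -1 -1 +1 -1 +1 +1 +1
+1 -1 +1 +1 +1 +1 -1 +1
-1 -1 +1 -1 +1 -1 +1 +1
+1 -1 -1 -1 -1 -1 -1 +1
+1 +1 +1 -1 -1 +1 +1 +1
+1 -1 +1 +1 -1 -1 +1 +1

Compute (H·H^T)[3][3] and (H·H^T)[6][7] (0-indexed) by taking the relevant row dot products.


Row 3 of H: [1, -1, 1, 1, 1, 1, -1, 1].
Row 6 of H: [1, 1, 1, -1, -1, 1, 1, 1].
Row 7 of H: [1, -1, 1, 1, -1, -1, 1, 1].
(H·H^T)[3][3] = Σ_j H[3][j]·H[3][j] = (1)² + (-1)² + (1)² + (1)² + (1)² + (1)² + (-1)² + (1)² = 1 + 1 + 1 + 1 + 1 + 1 + 1 + 1 = 8.
(H·H^T)[6][7] = Σ_j H[6][j]·H[7][j] = (1)·(1) + (1)·(-1) + (1)·(1) + (-1)·(1) + (-1)·(-1) + (1)·(-1) + (1)·(1) + (1)·(1) = 1 + -1 + 1 + -1 + 1 + -1 + 1 + 1 = 2.
Rows 6 and 7 are not orthogonal (dot product = 2 ≠ 0), so H is not a Hadamard matrix.

(3,3) entry = 8; (6,7) entry = 2.


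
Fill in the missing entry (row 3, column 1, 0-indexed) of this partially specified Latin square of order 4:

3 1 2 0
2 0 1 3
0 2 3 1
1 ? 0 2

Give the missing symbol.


Row 3 contains symbols [0, 1, 2] — missing [3].
Column 1 contains symbols [0, 1, 2] — missing [3].
The missing symbol must appear in both missing sets; intersection = [3].
Therefore the hidden value is 3.

Missing value = 3.


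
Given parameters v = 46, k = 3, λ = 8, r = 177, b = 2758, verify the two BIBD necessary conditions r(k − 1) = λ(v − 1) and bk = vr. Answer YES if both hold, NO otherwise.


Condition (i): r(k − 1) = 177·2 = 354; λ(v − 1) = 8·45 = 360. Match? NO.
Condition (ii): bk = 2758·3 = 8274; vr = 46·177 = 8142. Match? NO.
Both conditions hold? NO.

NO


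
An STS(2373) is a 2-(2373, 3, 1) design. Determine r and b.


An STS(v) is a 2-(v, 3, 1) BIBD: block size k = 3, λ = 1.
Replication: r(k − 1) = λ(v − 1) ⇒ r·2 = 2373 − 1 = 2372 ⇒ r = 1186.
Block count: bk = vr ⇒ b·3 = 2373·1186 = 2814378 ⇒ b = 938126.

r = 1186, b = 938126.


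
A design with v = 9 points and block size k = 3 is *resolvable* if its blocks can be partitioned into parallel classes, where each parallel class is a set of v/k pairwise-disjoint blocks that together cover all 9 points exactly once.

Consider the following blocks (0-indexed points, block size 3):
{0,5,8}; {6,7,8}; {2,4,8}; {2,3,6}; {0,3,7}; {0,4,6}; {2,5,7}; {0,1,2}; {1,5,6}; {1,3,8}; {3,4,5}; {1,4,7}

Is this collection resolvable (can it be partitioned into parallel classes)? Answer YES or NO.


v = 9, block size k = 3, number of blocks = 12.
For resolvability, blocks must partition into parallel classes of size v/k = 3.
Total blocks must therefore be a multiple of 3: 12 = 3·4 + 0 ⇒ divisible ✓.
Greedy packing gives 4 candidate class(es). Each should be a full parallel class (size 3, covers all 9 points).
  Class 1 (3 blocks): {0,5,8}; {2,3,6}; {1,4,7}. Points covered: [0, 1, 2, 3, 4, 5, 6, 7, 8].
  Class 2 (3 blocks): {6,7,8}; {0,1,2}; {3,4,5}. Points covered: [0, 1, 2, 3, 4, 5, 6, 7, 8].
  Class 3 (3 blocks): {2,4,8}; {0,3,7}; {1,5,6}. Points covered: [0, 1, 2, 3, 4, 5, 6, 7, 8].
  Class 4 (3 blocks): {0,4,6}; {2,5,7}; {1,3,8}. Points covered: [0, 1, 2, 3, 4, 5, 6, 7, 8].
All classes full (size 3)? YES. All classes cover every point? YES.
Resolvable? YES.

YES


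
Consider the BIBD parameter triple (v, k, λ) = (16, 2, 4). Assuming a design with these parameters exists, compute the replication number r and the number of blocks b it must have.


Any 2-(v, k, λ) BIBD satisfies two necessary conditions:
  (i)  Each point sits in r blocks, and counting incidences through any fixed point gives r(k − 1) = λ(v − 1), so r = λ(v − 1)/(k − 1).
  (ii) Total incidences bk = vr, so b = vr/k.
Step 1: r = λ(v − 1)/(k − 1) = 4·(16 − 1)/(2 − 1) = 4·15/1 = 60/1 = 60.
Step 2: b = vr/k = 16·60/2 = 960/2 = 480.
Check integrality: r = 60 ∈ Z ✓, b = 480 ∈ Z ✓.
(These identities are necessary conditions: they determine r and b for any design with these parameters, but do not by themselves prove that one exists.)

r = 60, b = 480.


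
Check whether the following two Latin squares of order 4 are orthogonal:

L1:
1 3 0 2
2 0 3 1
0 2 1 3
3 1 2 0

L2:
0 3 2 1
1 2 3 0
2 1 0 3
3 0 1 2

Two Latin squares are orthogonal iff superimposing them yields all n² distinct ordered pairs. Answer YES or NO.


Form the n² = 16 superimposed pairs (L1[i][j], L2[i][j]), row by row (rows and columns indexed from 0):
row 0: (1,0) (3,3) (0,2) (2,1)
row 1: (2,1) (0,2) (3,3) (1,0)
row 2: (0,2) (2,1) (1,0) (3,3)
row 3: (3,3) (1,0) (2,1) (0,2)
Orthogonality requires all 16 pairs distinct.
But the pair (2,1) repeats: cell (0,3) has L1 = 2, L2 = 1, and cell (1,0) has L1 = 2, L2 = 1.
A repeated pair means some other pair never occurs (only 4 distinct pairs out of 16), so the squares are not orthogonal.
Conclusion: NO.

NO


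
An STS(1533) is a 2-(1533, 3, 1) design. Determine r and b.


An STS(v) is a 2-(v, 3, 1) BIBD: block size k = 3, λ = 1.
Replication: r(k − 1) = λ(v − 1) ⇒ r·2 = 1533 − 1 = 1532 ⇒ r = 766.
Block count: b = v(v − 1)/6 = 1533·1532/6 = 2348556/6 = 391426.
(Check via bk = vr: 391426·3 = 1174278 = 1533·766 = 1174278 ✓.)

r = 766, b = 391426.


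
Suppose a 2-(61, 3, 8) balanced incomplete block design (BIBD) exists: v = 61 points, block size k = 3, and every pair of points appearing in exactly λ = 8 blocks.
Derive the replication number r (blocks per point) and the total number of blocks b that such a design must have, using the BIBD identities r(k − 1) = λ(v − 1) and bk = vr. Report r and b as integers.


Any 2-(v, k, λ) BIBD satisfies two necessary conditions:
  (i)  Each point sits in r blocks, and counting incidences through any fixed point gives r(k − 1) = λ(v − 1), so r = λ(v − 1)/(k − 1).
  (ii) Total incidences bk = vr, so b = vr/k.
Step 1: r = λ(v − 1)/(k − 1) = 8·(61 − 1)/(3 − 1) = 8·60/2 = 480/2 = 240.
Step 2: b = vr/k = 61·240/3 = 14640/3 = 4880.
Check integrality: r = 240 ∈ Z ✓, b = 4880 ∈ Z ✓.
(These identities are necessary conditions: they determine r and b for any design with these parameters, but do not by themselves prove that one exists.)

r = 240, b = 4880.


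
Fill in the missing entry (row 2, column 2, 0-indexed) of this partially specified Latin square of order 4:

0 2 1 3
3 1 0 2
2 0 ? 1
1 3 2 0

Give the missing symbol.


Row 2 contains symbols [0, 1, 2] — missing [3].
Column 2 contains symbols [0, 1, 2] — missing [3].
The missing symbol must appear in both missing sets; intersection = [3].
Therefore the hidden value is 3.

Missing value = 3.


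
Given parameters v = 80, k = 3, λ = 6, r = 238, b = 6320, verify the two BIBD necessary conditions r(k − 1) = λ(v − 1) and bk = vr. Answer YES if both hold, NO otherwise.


Condition (i): r(k − 1) = 238·2 = 476; λ(v − 1) = 6·79 = 474. Match? NO.
Condition (ii): bk = 6320·3 = 18960; vr = 80·238 = 19040. Match? NO.
Both conditions hold? NO.

NO


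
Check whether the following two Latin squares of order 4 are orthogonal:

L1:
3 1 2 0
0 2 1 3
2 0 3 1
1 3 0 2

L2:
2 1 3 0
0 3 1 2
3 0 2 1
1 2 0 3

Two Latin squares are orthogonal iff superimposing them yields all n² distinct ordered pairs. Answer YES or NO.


Form the n² = 16 superimposed pairs (L1[i][j], L2[i][j]), row by row (rows and columns indexed from 0):
row 0: (3,2) (1,1) (2,3) (0,0)
row 1: (0,0) (2,3) (1,1) (3,2)
row 2: (2,3) (0,0) (3,2) (1,1)
row 3: (1,1) (3,2) (0,0) (2,3)
Orthogonality requires all 16 pairs distinct.
But the pair (0,0) repeats: cell (0,3) has L1 = 0, L2 = 0, and cell (1,0) has L1 = 0, L2 = 0.
A repeated pair means some other pair never occurs (only 4 distinct pairs out of 16), so the squares are not orthogonal.
Conclusion: NO.

NO


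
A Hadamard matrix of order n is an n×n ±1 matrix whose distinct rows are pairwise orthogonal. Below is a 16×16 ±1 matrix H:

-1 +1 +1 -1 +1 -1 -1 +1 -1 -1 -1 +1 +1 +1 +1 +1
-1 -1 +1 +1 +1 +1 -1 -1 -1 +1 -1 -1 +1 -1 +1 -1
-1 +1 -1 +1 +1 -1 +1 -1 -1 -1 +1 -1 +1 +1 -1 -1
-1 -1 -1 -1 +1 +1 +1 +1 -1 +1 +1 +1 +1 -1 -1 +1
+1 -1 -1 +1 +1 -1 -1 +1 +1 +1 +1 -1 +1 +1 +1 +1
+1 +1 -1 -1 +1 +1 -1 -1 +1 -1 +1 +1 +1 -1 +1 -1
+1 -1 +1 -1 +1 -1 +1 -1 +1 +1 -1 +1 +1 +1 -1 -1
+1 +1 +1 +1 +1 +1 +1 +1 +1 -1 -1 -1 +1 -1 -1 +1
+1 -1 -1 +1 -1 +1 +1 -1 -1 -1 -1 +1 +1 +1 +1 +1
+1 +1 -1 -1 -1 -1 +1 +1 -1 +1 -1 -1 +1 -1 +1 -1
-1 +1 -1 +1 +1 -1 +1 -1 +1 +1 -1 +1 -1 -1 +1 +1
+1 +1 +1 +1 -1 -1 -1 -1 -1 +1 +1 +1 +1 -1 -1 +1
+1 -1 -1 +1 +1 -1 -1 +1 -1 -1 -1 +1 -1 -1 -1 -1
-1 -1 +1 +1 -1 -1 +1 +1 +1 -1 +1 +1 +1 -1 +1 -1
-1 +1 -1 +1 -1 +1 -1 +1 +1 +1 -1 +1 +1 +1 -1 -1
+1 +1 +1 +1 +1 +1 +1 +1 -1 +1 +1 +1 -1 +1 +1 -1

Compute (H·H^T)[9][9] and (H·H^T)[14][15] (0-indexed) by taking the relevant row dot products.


Row 9 of H: [1, 1, -1, -1, -1, -1, 1, 1, -1, 1, -1, -1, 1, -1, 1, -1].
Row 14 of H: [-1, 1, -1, 1, -1, 1, -1, 1, 1, 1, -1, 1, 1, 1, -1, -1].
Row 15 of H: [1, 1, 1, 1, 1, 1, 1, 1, -1, 1, 1, 1, -1, 1, 1, -1].
(H·H^T)[9][9] = Σ_j H[9][j]·H[9][j] = (1)² + (1)² + (-1)² + (-1)² + (-1)² + (-1)² + (1)² + (1)² + (-1)² + (1)² + (-1)² + (-1)² + (1)² + (-1)² + (1)² + (-1)² = 1 + 1 + 1 + 1 + 1 + 1 + 1 + 1 + 1 + 1 + 1 + 1 + 1 + 1 + 1 + 1 = 16.
(H·H^T)[14][15] = Σ_j H[14][j]·H[15][j] = (-1)·(1) + (1)·(1) + (-1)·(1) + (1)·(1) + (-1)·(1) + (1)·(1) + (-1)·(1) + (1)·(1) + (1)·(-1) + (1)·(1) + (-1)·(1) + (1)·(1) + (1)·(-1) + (1)·(1) + (-1)·(1) + (-1)·(-1) = -1 + 1 + -1 + 1 + -1 + 1 + -1 + 1 + -1 + 1 + -1 + 1 + -1 + 1 + -1 + 1 = 0.
So rows 14 and 15 are orthogonal; the diagonal entry equals n = 16.

(9,9) entry = 16; (14,15) entry = 0.
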